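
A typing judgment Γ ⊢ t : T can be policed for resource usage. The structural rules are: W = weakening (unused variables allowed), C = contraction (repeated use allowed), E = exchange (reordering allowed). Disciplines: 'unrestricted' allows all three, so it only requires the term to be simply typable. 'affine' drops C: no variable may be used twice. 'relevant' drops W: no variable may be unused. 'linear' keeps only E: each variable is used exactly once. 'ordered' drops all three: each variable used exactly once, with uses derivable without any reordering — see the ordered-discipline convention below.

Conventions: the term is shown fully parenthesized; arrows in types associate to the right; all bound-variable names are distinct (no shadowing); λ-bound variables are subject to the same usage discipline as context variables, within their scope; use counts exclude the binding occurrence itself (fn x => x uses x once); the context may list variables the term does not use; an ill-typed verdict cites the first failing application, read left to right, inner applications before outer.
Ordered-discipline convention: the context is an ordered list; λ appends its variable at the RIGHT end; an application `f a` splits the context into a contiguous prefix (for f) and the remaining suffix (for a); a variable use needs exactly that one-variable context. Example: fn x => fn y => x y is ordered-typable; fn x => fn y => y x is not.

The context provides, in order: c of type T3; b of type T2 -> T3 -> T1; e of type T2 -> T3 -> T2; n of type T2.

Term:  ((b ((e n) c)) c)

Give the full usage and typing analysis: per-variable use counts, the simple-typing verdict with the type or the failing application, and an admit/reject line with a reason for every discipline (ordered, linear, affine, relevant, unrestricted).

use counts: c: 2, b: 1, e: 1, n: 1
order of uses: b, e, n, c, c
typing: the term checks, with type T1
ordered: ✗, repeated use of c ×2
linear: ✗, repeated use of c ×2
affine: ✗, repeated use of c ×2
relevant: ✓, every one of c, b, e, n appears
unrestricted: ✓, type-checks (T1) and nothing is barred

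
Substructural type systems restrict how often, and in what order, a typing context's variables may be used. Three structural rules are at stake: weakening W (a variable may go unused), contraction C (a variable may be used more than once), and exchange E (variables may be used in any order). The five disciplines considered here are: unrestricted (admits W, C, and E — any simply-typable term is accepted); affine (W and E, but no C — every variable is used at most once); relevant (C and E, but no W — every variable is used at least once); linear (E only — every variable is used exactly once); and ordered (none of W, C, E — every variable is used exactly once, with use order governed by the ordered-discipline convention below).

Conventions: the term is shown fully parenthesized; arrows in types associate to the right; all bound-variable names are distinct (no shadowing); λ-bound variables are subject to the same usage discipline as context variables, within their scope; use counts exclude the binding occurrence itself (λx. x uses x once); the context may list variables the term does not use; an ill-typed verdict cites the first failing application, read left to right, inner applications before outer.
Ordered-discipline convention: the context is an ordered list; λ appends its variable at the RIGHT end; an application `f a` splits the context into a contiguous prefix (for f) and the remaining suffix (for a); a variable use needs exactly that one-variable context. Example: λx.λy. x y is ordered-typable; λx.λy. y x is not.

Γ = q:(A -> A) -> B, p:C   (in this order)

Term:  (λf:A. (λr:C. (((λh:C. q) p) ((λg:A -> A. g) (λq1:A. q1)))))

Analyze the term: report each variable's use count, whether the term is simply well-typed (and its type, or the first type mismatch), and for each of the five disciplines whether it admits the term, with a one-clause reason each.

counts: q=1, p=1, f [bound]=0, r [bound]=0, h [bound]=0, g [bound]=1, q1 [bound]=1
left-to-right use order: q, p, g, q1
typing: the term checks, with type A -> C -> B
ordered ✗ (unused: f, r, h — weakening required)
linear ✗ (unused: f, r, h — weakening required)
affine ✓ (q, p, f, r, h, g, q1: no repeats, contraction unneeded)
relevant ✗ (unused: f, r, h — weakening required)
unrestricted ✓ (well-typed at A -> C -> B; no restrictions here)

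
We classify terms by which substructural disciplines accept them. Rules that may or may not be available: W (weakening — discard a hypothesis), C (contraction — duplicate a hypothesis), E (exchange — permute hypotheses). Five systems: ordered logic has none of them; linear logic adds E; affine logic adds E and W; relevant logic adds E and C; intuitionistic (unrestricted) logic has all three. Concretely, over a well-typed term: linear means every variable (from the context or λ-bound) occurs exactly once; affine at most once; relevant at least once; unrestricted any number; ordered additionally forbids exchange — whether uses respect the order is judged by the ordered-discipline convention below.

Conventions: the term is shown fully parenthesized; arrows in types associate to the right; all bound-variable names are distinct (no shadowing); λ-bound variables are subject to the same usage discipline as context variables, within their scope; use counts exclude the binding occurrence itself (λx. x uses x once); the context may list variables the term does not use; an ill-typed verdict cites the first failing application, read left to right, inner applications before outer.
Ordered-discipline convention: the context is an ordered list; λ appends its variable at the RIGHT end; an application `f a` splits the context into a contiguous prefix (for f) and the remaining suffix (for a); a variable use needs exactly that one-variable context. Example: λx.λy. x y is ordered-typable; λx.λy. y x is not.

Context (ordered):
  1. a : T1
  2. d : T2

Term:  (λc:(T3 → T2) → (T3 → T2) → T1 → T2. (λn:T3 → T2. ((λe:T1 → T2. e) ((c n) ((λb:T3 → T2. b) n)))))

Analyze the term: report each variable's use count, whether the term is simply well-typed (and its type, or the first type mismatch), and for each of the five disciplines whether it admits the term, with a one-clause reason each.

use counts: a=0; d=0; c [bound]=1; n [bound]=2; e [bound]=1; b [bound]=1
left-to-right use order: e, c, n, b, n
typing: the term checks, with type ((T3 → T2) → (T3 → T2) → T1 → T2) → (T3 → T2) → T1 → T2
ordered ✗ (uses contraction: n ×2; needs weakening: a, d unused)
linear ✗ (uses contraction: n ×2; needs weakening: a, d unused)
affine ✗ (uses contraction: n ×2)
relevant ✗ (needs weakening: a, d unused)
unrestricted ✓ (well-typed at ((T3 → T2) → (T3 → T2) → T1 → T2) → (T3 → T2) → T1 → T2; no restrictions here)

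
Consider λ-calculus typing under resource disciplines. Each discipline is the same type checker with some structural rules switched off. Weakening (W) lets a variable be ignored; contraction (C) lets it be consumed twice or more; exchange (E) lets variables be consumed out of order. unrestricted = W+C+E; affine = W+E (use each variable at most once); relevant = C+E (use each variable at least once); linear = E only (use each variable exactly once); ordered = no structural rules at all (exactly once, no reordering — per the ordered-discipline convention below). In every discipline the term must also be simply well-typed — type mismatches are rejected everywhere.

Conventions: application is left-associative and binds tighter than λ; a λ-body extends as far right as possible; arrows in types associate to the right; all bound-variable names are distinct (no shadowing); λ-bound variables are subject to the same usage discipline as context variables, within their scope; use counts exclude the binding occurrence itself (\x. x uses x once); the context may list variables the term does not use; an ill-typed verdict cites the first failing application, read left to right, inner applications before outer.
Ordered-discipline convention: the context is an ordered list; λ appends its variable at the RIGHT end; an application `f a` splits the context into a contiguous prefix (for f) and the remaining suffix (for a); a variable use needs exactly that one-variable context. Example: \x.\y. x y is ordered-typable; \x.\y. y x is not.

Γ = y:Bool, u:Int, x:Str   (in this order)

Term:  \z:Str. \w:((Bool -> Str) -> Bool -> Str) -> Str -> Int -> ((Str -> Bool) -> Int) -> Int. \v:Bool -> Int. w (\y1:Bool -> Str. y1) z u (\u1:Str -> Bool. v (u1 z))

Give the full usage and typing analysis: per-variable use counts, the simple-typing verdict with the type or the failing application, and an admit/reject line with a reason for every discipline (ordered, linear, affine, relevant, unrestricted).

counts: y ×0, u ×1, x ×0, z [bound] ×2, w [bound] ×1, v [bound] ×1, y1 [bound] ×1, u1 [bound] ×1
left-to-right use order: w, y1, z, u, v, u1, z
typing: ✓ — Str -> (((Bool -> Str) -> Bool -> Str) -> Str -> Int -> ((Str -> Bool) -> Int) -> Int) -> (Bool -> Int) -> Int
ordered: ✗ — repeated use of z ×2; y, x left unused
linear: ✗ — repeated use of z ×2; y, x left unused
affine: ✗ — repeated use of z ×2
relevant: ✗ — y, x left unused
unrestricted: ✓ — type-checks (Str -> (((Bool -> Str) -> Bool -> Str) -> Str -> Int -> ((Str -> Bool) -> Int) -> Int) -> (Bool -> Int) -> Int) and nothing is barred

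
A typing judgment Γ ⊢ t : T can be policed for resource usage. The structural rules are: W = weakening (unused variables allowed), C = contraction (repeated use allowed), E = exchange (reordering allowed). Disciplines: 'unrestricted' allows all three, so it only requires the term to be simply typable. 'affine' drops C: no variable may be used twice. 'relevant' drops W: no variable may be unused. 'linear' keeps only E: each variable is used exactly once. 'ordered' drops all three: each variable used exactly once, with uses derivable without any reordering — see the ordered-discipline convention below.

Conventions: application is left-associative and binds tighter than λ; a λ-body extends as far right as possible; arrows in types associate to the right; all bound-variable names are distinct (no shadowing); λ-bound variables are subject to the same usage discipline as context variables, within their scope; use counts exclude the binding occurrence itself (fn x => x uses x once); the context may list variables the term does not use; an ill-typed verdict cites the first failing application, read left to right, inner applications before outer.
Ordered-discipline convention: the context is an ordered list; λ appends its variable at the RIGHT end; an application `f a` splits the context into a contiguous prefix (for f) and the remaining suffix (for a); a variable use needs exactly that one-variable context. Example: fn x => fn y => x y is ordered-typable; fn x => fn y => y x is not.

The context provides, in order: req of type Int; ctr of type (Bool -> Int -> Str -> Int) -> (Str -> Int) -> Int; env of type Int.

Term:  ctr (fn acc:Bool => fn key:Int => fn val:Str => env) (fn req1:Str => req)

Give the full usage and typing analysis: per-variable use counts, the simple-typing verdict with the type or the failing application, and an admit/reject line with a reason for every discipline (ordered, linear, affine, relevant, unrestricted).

variable uses: req=1; ctr=1; env=1; acc (λ-bound)=0; key (λ-bound)=0; val (λ-bound)=0; req1 (λ-bound)=0
order of uses: ctr, env, req
typing: ✓ — Int
ordered ✗ (needs weakening: acc, key, val, req1 unused)
linear ✗ (needs weakening: acc, key, val, req1 unused)
affine ✓ (at most one use each (req, ctr, env, acc, key, val, req1))
relevant ✗ (needs weakening: acc, key, val, req1 unused)
unrestricted ✓ (type-checks (Int) and nothing is barred)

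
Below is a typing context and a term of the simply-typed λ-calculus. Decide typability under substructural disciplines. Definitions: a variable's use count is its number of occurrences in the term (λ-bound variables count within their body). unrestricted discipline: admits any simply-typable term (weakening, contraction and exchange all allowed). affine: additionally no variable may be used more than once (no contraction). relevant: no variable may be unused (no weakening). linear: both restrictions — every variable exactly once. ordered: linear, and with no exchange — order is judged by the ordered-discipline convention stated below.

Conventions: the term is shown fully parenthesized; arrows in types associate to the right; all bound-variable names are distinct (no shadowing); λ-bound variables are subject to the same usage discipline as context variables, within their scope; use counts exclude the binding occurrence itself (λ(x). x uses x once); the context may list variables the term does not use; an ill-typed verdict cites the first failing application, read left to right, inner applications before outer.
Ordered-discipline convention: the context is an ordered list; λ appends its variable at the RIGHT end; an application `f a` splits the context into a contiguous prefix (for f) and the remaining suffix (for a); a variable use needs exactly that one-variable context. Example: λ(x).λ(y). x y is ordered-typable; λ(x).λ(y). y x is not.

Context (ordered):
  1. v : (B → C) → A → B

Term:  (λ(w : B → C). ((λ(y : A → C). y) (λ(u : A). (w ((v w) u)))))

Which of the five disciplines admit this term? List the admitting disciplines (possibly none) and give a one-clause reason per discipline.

accepted by: relevant, unrestricted
counts: v ×1, w (λ-bound) ×2, y (λ-bound) ×1, u (λ-bound) ×1
use order (left to right): y, w, v, w, u
typing: the term checks, with type (B → C) → A → C
ordered: ✗, uses contraction: w ×2
linear: ✗, uses contraction: w ×2
affine: ✗, uses contraction: w ×2
relevant: ✓, v, w, y, u: all used, weakening unneeded
unrestricted: ✓, typability at (B → C) → A → C is all that's needed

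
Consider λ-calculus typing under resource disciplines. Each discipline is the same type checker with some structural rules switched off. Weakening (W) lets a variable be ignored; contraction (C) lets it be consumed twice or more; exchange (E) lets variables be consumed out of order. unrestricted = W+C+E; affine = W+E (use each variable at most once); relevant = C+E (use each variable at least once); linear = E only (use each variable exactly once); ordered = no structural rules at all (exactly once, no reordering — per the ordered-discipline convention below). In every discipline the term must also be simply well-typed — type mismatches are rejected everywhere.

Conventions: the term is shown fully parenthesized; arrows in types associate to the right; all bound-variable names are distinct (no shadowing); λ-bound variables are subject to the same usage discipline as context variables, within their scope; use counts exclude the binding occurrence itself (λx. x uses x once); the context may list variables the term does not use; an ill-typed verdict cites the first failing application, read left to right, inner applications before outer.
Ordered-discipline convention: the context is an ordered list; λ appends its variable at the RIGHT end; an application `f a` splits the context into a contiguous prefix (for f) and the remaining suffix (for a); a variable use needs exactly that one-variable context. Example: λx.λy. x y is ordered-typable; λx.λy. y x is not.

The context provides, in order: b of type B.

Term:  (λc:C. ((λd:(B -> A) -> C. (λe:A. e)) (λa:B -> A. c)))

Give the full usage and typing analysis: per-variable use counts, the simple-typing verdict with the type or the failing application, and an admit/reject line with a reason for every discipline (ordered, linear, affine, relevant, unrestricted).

use counts: b ×0, c [bound] ×1, d [bound] ×0, e [bound] ×1, a [bound] ×0
use order (left to right): e, c
typing: well-typed at C -> A -> A
ordered: ✗, b, d, a never used (weakening)
linear: ✗, b, d, a never used (weakening)
affine: ✓, at most one use each (b, c, d, e, a)
relevant: ✗, b, d, a never used (weakening)
unrestricted: ✓, typability at C -> A -> A is all that's needed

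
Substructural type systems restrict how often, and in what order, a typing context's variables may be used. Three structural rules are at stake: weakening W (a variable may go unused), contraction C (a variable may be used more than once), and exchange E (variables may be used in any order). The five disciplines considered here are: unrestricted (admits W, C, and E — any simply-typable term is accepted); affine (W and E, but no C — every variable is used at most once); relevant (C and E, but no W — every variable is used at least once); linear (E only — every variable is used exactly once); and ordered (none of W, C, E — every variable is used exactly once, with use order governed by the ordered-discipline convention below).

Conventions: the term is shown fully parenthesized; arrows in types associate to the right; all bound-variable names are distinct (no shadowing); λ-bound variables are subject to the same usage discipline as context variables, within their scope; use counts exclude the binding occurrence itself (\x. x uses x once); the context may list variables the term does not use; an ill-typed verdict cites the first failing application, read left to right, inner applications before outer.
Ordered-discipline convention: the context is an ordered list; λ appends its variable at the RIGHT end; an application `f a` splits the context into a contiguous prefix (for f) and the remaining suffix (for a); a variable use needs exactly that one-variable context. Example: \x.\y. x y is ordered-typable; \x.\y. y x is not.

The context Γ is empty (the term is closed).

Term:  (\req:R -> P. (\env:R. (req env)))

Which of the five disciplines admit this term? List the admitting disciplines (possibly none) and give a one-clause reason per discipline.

admitting disciplines: ordered, linear, affine, relevant, unrestricted
usage: req (bound): 1×; env (bound): 1×
order of uses: req, env
typing: ✓ — (R -> P) -> R -> P
ordered: ✓ — single-use (req, env), ordered derivation ok
linear: ✓ — single use per variable (req, env)
affine: ✓ — no duplicate uses among req, env
relevant: ✓ — none of req, env goes unused
unrestricted: ✓ — well-typed at (R -> P) -> R -> P; no restrictions here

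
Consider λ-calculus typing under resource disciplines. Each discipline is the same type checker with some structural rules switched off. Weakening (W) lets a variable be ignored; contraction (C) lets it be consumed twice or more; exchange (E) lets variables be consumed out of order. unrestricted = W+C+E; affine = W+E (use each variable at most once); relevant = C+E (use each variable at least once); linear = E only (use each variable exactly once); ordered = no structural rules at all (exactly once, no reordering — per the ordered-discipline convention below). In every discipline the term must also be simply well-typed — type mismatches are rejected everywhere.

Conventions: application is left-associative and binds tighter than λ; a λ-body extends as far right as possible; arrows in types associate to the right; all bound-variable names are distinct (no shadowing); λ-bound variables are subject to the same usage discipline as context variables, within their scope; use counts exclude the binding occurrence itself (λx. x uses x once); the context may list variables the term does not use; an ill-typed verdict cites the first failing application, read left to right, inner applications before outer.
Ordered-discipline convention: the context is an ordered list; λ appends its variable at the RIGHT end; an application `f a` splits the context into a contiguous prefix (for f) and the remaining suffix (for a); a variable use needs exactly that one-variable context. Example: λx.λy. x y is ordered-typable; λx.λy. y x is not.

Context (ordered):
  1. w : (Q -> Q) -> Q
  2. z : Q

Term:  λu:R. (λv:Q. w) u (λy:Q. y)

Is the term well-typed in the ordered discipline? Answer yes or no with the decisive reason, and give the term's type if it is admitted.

no — a type mismatch blocks all five
usage: w: 1×, z: 0×, u (λ-bound): 1×, v (λ-bound): 0×, y (λ-bound): 1×
uses in reading order: w, u, y
typing: ill-typed: argument of type R where Q is required
all disciplines: ordered ✗, linear ✗, affine ✗, relevant ✗, unrestricted ✗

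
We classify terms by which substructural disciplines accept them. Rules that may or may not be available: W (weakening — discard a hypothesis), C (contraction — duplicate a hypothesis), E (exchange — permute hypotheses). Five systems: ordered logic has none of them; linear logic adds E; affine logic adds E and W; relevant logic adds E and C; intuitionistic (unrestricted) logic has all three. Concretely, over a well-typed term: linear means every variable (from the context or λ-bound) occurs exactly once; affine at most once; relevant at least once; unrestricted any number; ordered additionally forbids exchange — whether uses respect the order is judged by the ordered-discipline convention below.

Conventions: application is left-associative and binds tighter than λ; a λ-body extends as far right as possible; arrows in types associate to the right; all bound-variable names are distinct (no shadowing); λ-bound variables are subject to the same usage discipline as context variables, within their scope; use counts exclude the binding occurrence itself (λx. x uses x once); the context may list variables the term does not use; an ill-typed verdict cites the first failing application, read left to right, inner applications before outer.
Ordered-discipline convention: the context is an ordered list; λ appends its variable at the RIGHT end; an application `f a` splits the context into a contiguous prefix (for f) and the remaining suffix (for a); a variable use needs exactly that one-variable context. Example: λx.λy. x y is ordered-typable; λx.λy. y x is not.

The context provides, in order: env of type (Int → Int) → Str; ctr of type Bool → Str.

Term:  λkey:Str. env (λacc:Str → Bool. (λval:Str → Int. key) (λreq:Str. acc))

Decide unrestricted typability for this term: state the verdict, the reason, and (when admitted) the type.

no — a type mismatch blocks all five
usage: env: 1×; ctr: 0×; key (λ-bound): 1×; acc (λ-bound): 1×; val (λ-bound): 0×; req (λ-bound): 0×
use order (left to right): env, key, acc
typing: ill-typed: argument of type Str → Str → Bool where Str → Int is required
across the five disciplines: ordered ✗, linear ✗, affine ✗, relevant ✗, unrestricted ✗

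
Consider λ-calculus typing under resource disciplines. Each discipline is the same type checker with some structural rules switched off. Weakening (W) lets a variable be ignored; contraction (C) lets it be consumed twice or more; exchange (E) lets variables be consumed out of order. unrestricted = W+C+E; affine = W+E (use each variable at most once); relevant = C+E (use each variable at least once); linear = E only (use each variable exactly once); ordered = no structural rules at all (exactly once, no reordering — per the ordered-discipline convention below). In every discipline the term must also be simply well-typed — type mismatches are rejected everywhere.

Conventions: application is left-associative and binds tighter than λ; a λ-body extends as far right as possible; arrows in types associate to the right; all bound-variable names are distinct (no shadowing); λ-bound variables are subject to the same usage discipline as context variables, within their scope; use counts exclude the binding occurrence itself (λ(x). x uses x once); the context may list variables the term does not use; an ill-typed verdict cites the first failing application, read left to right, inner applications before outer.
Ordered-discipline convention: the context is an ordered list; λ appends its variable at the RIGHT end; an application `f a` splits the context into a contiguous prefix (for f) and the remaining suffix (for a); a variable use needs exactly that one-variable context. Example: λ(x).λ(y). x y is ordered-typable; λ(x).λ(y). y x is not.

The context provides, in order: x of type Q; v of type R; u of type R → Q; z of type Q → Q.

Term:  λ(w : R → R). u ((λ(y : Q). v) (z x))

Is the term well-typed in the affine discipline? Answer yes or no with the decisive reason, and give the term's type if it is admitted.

yes — no duplicate uses among x, v, u, z, w, y; term : (R → R) → Q
counts: x=1, v=1, u=1, z=1, w (λ-bound)=0, y (λ-bound)=0
uses in reading order: u, v, z, x
typing: well-typed — term : (R → R) → Q
per-discipline verdicts: ordered ✗ | linear ✗ | affine ✓ | relevant ✗ | unrestricted ✓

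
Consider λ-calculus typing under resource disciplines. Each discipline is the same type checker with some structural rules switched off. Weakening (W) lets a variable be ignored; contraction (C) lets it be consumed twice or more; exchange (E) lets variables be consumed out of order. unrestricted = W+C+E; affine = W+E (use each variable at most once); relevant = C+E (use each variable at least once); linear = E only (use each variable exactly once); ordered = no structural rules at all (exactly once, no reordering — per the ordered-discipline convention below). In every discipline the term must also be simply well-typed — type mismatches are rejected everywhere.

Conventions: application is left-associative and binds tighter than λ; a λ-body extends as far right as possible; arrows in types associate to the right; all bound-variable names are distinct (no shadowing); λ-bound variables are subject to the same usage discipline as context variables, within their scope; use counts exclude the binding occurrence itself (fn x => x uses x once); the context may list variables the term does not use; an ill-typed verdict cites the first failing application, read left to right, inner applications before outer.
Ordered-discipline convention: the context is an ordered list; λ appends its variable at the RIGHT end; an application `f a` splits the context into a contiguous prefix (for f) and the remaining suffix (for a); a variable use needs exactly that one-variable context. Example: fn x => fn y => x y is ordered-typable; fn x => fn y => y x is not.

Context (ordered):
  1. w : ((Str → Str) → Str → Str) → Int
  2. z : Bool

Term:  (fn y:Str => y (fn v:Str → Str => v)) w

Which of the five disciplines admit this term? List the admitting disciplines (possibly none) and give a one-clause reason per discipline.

admitting disciplines: none
usage: w ×1; z ×0; y [bound] ×1; v [bound] ×1
left-to-right use order: y, v, w
typing: ill-typed: non-function type Str applied to an argument
ordered ✗ (fails simple typing)
linear ✗ (a type mismatch blocks all five)
affine ✗ (the type mismatch rejects it)
relevant ✗ (not simply typable)
unrestricted ✗ (fails simple typing)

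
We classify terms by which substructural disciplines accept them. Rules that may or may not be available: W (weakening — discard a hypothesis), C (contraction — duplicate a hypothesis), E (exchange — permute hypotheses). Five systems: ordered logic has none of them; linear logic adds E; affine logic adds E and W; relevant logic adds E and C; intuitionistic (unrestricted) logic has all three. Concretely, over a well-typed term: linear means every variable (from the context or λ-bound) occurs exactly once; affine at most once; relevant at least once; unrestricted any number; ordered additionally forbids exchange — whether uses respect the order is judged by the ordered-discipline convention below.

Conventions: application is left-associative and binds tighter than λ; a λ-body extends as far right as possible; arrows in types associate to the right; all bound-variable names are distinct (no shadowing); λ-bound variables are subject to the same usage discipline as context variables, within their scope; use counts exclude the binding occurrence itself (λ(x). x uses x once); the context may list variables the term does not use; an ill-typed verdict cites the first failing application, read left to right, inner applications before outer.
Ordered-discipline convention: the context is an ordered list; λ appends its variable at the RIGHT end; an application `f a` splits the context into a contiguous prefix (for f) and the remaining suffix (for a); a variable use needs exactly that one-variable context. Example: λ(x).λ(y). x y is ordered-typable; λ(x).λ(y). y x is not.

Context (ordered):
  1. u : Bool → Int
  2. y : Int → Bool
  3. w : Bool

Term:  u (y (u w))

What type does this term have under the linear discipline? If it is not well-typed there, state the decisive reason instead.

not well-typed under linear — needs contraction — u ×2
counts: u=2; y=1; w=1
use order (left to right): u, y, u, w
typing: well-typed at Int
across the five disciplines: ordered ✗; linear ✗; affine ✗; relevant ✓; unrestricted ✓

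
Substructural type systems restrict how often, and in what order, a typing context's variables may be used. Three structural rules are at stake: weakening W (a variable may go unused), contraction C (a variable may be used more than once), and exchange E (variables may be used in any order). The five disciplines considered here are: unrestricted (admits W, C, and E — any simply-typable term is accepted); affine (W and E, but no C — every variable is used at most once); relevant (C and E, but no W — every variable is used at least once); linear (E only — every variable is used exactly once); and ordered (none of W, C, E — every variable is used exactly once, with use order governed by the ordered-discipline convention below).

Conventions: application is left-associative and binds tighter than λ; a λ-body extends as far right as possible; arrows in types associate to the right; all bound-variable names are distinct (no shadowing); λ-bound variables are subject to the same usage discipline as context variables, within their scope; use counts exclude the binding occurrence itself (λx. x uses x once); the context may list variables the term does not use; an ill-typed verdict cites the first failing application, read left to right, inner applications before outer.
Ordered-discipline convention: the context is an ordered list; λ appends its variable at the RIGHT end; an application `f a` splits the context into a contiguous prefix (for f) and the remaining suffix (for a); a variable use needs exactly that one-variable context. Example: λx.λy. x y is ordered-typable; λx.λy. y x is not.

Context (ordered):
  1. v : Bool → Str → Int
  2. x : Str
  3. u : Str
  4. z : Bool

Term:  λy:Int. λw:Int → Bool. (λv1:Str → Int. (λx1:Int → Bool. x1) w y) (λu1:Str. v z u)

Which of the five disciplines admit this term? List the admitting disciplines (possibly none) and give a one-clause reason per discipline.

accepted by: affine, unrestricted
variable uses: v ×1; x ×0; u ×1; z ×1; y (λ-bound) ×1; w (λ-bound) ×1; v1 (λ-bound) ×0; x1 (λ-bound) ×1; u1 (λ-bound) ×0
order of uses: x1, w, y, v, z, u
typing: ✓ — Int → (Int → Bool) → Bool
ordered ✗ (x, v1, u1 never used (weakening))
linear ✗ (x, v1, u1 never used (weakening))
affine ✓ (at most one use each (v, x, u, z, y, w, v1, x1, u1))
relevant ✗ (x, v1, u1 never used (weakening))
unrestricted ✓ (simply typable at Int → (Int → Bool) → Bool; W, C, E all held)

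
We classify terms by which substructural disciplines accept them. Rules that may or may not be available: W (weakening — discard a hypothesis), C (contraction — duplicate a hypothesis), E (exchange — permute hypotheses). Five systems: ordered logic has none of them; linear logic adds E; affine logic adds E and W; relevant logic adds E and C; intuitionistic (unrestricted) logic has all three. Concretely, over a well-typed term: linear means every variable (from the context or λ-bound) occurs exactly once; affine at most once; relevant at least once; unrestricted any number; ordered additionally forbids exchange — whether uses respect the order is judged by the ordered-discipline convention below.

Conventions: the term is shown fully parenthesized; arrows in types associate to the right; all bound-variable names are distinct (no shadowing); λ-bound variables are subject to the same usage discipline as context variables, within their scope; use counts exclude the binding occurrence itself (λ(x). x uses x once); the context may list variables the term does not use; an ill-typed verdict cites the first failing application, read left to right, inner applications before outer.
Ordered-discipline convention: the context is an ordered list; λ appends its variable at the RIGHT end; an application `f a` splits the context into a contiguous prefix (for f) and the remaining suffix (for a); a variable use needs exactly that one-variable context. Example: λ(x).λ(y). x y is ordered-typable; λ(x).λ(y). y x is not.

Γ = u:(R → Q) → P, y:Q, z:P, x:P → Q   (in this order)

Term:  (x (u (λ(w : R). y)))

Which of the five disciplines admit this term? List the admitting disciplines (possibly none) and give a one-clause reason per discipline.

admitting disciplines: affine, unrestricted
use counts: u: 1; y: 1; z: 0; x: 1; w (λ-bound): 0
order of uses: x, u, y
typing: ✓ — Q
ordered: ✗ — z, w left unused
linear: ✗ — z, w left unused
affine: ✓ — at most one use each (u, y, z, x, w)
relevant: ✗ — z, w left unused
unrestricted: ✓ — well-typed at Q; no restrictions here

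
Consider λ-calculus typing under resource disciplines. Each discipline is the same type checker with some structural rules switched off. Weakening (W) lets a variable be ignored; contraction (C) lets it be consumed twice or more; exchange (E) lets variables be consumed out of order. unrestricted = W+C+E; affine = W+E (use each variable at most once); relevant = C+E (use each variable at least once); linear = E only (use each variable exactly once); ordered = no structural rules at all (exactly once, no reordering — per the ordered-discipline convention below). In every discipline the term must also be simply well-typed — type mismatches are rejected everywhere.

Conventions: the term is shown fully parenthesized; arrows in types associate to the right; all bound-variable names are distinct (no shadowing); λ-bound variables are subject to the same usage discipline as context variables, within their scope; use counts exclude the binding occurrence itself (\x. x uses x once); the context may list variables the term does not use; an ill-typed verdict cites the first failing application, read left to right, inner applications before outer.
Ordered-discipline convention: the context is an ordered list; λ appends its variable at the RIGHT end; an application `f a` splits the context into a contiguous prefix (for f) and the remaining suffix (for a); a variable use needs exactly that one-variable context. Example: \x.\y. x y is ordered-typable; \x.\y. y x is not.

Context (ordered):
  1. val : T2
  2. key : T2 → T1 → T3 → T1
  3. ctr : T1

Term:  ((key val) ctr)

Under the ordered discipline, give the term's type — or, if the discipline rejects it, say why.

not well-typed under ordered — needs exchange: uses follow key, val, ctr
variable uses: val=1; key=1; ctr=1
left-to-right use order: key, val, ctr
typing: well-typed — term : T3 → T1
summary: ordered ✗, linear ✓, affine ✓, relevant ✓, unrestricted ✓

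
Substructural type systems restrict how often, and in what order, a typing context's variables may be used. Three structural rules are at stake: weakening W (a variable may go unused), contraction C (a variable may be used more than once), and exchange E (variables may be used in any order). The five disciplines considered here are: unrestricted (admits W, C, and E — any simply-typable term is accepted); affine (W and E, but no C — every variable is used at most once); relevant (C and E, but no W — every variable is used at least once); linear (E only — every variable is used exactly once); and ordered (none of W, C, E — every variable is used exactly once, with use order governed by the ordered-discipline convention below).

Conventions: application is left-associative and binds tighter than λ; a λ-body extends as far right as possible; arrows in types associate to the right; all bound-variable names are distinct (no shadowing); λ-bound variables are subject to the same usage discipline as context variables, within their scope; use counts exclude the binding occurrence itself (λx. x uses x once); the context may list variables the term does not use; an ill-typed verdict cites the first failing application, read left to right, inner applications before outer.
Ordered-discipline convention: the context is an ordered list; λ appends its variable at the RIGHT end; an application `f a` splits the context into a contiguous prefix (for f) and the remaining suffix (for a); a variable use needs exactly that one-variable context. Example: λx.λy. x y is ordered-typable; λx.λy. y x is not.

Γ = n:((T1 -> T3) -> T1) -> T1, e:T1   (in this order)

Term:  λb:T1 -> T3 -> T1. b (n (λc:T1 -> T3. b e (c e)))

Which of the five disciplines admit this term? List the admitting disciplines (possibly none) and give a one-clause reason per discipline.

admitting disciplines: relevant, unrestricted
variable uses: n=1, e=2, b (bound)=2, c (bound)=1
use order (left to right): b, n, b, e, c, e
typing: the term checks, with type (T1 -> T3 -> T1) -> T3 -> T1
ordered ✗ (needs contraction — e ×2, b ×2)
linear ✗ (needs contraction — e ×2, b ×2)
affine ✗ (needs contraction — e ×2, b ×2)
relevant ✓ (every one of n, e, b, c appears)
unrestricted ✓ (typability at (T1 -> T3 -> T1) -> T3 -> T1 is all that's needed)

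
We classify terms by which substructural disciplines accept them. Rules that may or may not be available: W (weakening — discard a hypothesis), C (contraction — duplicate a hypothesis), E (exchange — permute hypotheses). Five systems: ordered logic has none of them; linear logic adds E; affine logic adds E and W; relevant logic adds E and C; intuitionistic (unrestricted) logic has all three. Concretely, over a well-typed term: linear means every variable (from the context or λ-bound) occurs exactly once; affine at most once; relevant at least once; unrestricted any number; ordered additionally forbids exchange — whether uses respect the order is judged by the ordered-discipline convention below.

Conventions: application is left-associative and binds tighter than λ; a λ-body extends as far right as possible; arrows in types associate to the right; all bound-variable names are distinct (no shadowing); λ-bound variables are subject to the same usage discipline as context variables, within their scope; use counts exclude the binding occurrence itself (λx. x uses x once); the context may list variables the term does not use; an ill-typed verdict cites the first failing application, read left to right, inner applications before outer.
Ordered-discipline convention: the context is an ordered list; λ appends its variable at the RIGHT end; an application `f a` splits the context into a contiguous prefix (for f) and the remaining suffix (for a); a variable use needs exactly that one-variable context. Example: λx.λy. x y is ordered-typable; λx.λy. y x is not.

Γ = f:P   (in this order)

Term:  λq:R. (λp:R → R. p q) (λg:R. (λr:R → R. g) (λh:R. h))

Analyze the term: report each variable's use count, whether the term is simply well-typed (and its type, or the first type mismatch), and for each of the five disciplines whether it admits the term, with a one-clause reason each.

counts: f=0; q (λ-bound)=1; p (λ-bound)=1; g (λ-bound)=1; r (λ-bound)=0; h (λ-bound)=1
left-to-right use order: p, q, g, h
typing: the term checks, with type R → R
ordered ✗ (f, r left unused)
linear ✗ (f, r left unused)
affine ✓ (f, q, p, g, r, h: no repeats, contraction unneeded)
relevant ✗ (f, r left unused)
unrestricted ✓ (well-typed at R → R; no restrictions here)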